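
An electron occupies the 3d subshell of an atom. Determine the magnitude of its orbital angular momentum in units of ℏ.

|L| = √6 ℏ ≈ 2.449ℏ

The 3d subshell has l = 2.
|L| = ℏ√(l(l+1)) = ℏ√(2·3) = √6 ℏ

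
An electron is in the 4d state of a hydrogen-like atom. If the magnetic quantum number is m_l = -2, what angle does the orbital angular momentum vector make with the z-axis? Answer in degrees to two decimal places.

4d means n = 4, l = 2.
|L| = ℏ√(l(l+1)) = √6 ℏ.
L_z = m_l ℏ = −2ℏ.
cos θ = L_z/|L| = -2/√6, so θ ≈ 144.74°.

θ ≈ 144.74°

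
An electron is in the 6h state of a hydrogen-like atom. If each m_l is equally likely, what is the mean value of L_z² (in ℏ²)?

6h means n = 6, l = 5.
The allowed m_l values are -5, -4, -3, -2, -1, 0, 1, 2, 3, 4, 5.
⟨L_z²⟩ = ℏ²·(Σ m_l²)/(2l+1) = ℏ²·110/11 = 10ℏ².

⟨L_z²⟩ = 10 ℏ²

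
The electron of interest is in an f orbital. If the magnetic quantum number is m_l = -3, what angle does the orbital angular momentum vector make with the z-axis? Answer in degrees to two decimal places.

The letter f corresponds to l = 3.
|L| = √(l(l+1)) ℏ = 2√3 ℏ.
L_z = m_l ℏ = −3ℏ.
cos θ = L_z/|L| = -3/√12, so θ ≈ 150.00°.

θ ≈ 150.00°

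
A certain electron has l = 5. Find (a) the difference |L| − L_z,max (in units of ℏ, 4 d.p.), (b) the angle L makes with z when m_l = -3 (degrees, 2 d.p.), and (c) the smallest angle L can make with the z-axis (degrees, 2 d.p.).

|L|−L_z,max ≈ 0.4772ℏ; θ(m_l=-3) ≈ 123.21°; θ_min ≈ 24.09°

|L| − L_z,max = (√30 − 5)ℏ ≈ 0.4772ℏ.
For m_l = -3: cos θ = -3/√30, θ ≈ 123.21°.
cos θ_min = 5/√30, so θ_min ≈ 24.09°.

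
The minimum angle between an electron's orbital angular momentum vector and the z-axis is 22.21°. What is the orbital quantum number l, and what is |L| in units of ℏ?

cos²θ_min = l/(l+1) = 0.8571.
l = cos²θ/sin²θ ≈ 6.
Then |L| = ℏ√(6·7) = √42 ℏ.

l = 6, |L| = √42 ℏ ≈ 6.481ℏ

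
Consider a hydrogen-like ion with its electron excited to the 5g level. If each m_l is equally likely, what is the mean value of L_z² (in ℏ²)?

The 5g level has l = 4.
The allowed m_l values are -4, -3, -2, -1, 0, 1, 2, 3, 4.
⟨L_z²⟩ = ℏ²·(Σ m_l²)/(2l+1) = ℏ²·60/9 = 6.667ℏ².

⟨L_z²⟩ = 6.667 ℏ²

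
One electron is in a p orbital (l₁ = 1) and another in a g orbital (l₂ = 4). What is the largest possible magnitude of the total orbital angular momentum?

|L_tot|_max = √30 ℏ ≈ 5.477ℏ

Angular momentum addition gives L = |l₁ − l₂|, …, l₁ + l₂.
So L can be 3, 4, 5.
The largest magnitude corresponds to L = 5: |L_tot| = ℏ√(5·6) = √30 ℏ.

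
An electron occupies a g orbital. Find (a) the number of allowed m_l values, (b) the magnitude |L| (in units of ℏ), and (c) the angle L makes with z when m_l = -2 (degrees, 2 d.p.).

9 values; |L| = 2√5 ℏ ≈ 4.472ℏ; θ(m_l=-2) ≈ 116.57°

A g state has l = 4.
There are 2l+1 = 9 values of m_l.
|L| = ℏ√(4·5) = 2√5 ℏ ≈ 4.472ℏ.
For m_l = -2: cos θ = -2/√20, θ ≈ 116.57°.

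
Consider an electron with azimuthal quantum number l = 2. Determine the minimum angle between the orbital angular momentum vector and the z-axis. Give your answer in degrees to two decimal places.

|L| = ℏ√(l(l+1)) = √6 ℏ.
The smallest angle corresponds to the largest L_z, i.e. m_l = l = 2, giving L_z = 2ℏ.
cos θ_min = 2/√6, so θ_min ≈ 35.26°.

θ_min ≈ 35.26°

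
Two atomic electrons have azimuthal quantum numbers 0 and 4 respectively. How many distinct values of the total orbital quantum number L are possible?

Angular momentum addition gives L = |l₁ − l₂|, …, l₁ + l₂.
So L can be 4.
That is 1 value.

1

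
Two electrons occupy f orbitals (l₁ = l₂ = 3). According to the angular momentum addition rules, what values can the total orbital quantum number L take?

Angular momentum addition gives L = |l₁ − l₂|, …, l₁ + l₂.
L ∈ {0, 1, 2, 3, 4, 5, 6}.

L = 0, 1, 2, 3, 4, 5, 6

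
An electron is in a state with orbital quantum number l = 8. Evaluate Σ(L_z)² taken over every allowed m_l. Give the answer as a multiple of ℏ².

The allowed m_l values are -8, -7, -6, -5, -4, -3, -2, -1, 0, 1, 2, 3, 4, 5, 6, 7, 8.
Σ m_l² = l(l+1)(2l+1)/3 = 8·9·17/3 = 408.

Σ(L_z)² = 408 ℏ²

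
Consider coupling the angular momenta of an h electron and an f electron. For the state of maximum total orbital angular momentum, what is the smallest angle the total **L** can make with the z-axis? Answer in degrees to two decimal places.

L runs from |5 − 3| = 2 to 5 + 3 = 8.
L ∈ {2, 3, 4, 5, 6, 7, 8}.
The maximum is L = 8, with |L_tot| = ℏ√(8·9) = 6√2 ℏ.
The minimum angle with z is arccos(8/√72) ≈ 19.47°.

θ_min ≈ 19.47°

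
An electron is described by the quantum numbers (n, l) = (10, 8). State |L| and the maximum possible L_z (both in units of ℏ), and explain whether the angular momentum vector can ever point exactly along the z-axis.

No: L_z,max = 8ℏ < |L| = 6√2 ℏ ≈ 8.485ℏ

|L| = 6√2 ℏ ≈ 8.4853ℏ, while L_z,max = lℏ = 8ℏ.
Since |L| > L_z,max, the vector can never point exactly along z; the closest it comes is θ_min = arccos(8/√72) ≈ 19.5°.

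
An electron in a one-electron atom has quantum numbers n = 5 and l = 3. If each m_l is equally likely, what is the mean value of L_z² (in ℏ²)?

⟨L_z²⟩ = 4 ℏ²

The allowed m_l values are -3, -2, -1, 0, 1, 2, 3.
Average of L_z² over 7 states: 28/7 ℏ² = 4 ℏ².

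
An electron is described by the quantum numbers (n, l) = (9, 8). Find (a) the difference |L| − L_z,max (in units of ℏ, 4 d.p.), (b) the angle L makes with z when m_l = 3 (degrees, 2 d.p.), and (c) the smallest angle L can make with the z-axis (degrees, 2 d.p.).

|L|−L_z,max ≈ 0.4853ℏ; θ(m_l=3) ≈ 69.30°; θ_min ≈ 19.47°

|L| − L_z,max = (6√2 − 8)ℏ ≈ 0.4853ℏ.
For m_l = 3: cos θ = 3/√72, θ ≈ 69.30°.
cos θ_min = 8/√72, so θ_min ≈ 19.47°.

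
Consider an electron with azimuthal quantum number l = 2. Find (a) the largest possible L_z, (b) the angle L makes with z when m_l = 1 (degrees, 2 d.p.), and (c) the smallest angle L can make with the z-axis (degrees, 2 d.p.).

L_z,max = 2ℏ; θ(m_l=1) ≈ 65.91°; θ_min ≈ 35.26°

L_z,max = lℏ = 2ℏ.
For m_l = 1: cos θ = 1/√6, θ ≈ 65.91°.
cos θ_min = 2/√6, so θ_min ≈ 35.26°.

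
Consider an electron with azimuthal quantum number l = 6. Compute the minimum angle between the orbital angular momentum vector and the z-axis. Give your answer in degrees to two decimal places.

|L| = √(l(l+1)) ℏ = √42 ℏ.
The smallest angle corresponds to the largest L_z, i.e. m_l = l = 6, giving L_z = 6ℏ.
cos θ_min = 6/√42, so θ_min ≈ 22.21°.

θ_min ≈ 22.21°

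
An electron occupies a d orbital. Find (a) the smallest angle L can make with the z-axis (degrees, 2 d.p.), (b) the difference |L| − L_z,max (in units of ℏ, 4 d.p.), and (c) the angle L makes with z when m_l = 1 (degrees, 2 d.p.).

θ_min ≈ 35.26°; |L|−L_z,max ≈ 0.4495ℏ; θ(m_l=1) ≈ 65.91°

The letter d corresponds to l = 2.
cos θ_min = 2/√6, so θ_min ≈ 35.26°.
|L| − L_z,max = (√6 − 2)ℏ ≈ 0.4495ℏ.
For m_l = 1: cos θ = 1/√6, θ ≈ 65.91°.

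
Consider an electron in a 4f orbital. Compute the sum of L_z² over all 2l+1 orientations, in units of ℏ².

4f means n = 4, l = 3.
m_l runs from −3 to 3, i.e. {-3, -2, -1, 0, 1, 2, 3}.
Σ m_l² = l(l+1)(2l+1)/3 = 3·4·7/3 = 28.

Σ(L_z)² = 28 ℏ²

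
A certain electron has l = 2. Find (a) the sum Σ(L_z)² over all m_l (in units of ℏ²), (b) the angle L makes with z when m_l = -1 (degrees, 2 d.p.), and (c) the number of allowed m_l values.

Σ(L_z)² = 10 ℏ²; θ(m_l=-1) ≈ 114.09°; 5 values

Σ m_l² = 10, so Σ(L_z)² = 10 ℏ².
For m_l = -1: cos θ = -1/√6, θ ≈ 114.09°.
There are 2l+1 = 5 values of m_l.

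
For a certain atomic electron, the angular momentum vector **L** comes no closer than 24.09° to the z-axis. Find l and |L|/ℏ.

l = 5, |L| = √30 ℏ ≈ 5.477ℏ

At minimum angle, m_l = l, so cos θ = l/√(l(l+1)); cos²θ = l/(l+1) = 0.8334.
Thus l = 0.8334/(1 − 0.8334) ≈ 5.
Then |L| = ℏ√(5·6) = √30 ℏ.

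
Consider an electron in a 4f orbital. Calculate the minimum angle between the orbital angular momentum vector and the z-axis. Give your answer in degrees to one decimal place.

For 4f, l = 3.
|L|² = l(l+1)ℏ² = 12ℏ², so |L| = 2√3 ℏ.
The smallest angle corresponds to the largest L_z, i.e. m_l = l = 3, giving L_z = 3ℏ.
cos θ_min = 3/√12, so θ_min ≈ 30.0°.

θ_min ≈ 30.0°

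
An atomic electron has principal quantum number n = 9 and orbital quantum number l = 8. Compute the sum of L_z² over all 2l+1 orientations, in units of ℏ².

The allowed m_l values are -8, -7, -6, -5, -4, -3, -2, -1, 0, 1, 2, 3, 4, 5, 6, 7, 8.
Σ m_l² = l(l+1)(2l+1)/3 = 8·9·17/3 = 408.

Σ(L_z)² = 408 ℏ²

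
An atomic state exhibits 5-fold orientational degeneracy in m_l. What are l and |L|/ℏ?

5 = 2l + 1, so l = (5−1)/2 = 2.
Then |L| = √(l(l+1)) ℏ = √6 ℏ.

l = 2, |L| = √6 ℏ ≈ 2.449ℏ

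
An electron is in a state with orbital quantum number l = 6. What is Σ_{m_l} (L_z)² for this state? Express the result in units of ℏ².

Σ(L_z)² = 182 ℏ²

m_l ∈ {-6, -5, -4, -3, -2, -1, 0, 1, 2, 3, 4, 5, 6}.
Σ m_l² = 2·(1 + 4 + 9 + 16 + 25 + 36) = 182.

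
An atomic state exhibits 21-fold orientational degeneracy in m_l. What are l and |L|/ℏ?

Since there are 2l+1 = 21 values of m_l, l = 10.
Then |L| = √(l(l+1)) ℏ = √110 ℏ.

l = 10, |L| = √110 ℏ ≈ 10.488ℏ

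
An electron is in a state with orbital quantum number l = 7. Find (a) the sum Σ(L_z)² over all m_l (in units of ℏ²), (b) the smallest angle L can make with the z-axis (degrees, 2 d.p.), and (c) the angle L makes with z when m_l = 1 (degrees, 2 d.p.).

Σ m_l² = 280, so Σ(L_z)² = 280 ℏ².
cos θ_min = 7/√56, so θ_min ≈ 20.70°.
For m_l = 1: cos θ = 1/√56, θ ≈ 82.32°.

Σ(L_z)² = 280 ℏ²; θ_min ≈ 20.70°; θ(m_l=1) ≈ 82.32°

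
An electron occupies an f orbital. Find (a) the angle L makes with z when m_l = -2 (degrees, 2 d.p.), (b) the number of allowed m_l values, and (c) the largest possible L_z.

An f state has l = 3.
For m_l = -2: cos θ = -2/√12, θ ≈ 125.26°.
There are 2l+1 = 7 values of m_l.
L_z,max = lℏ = 3ℏ.

θ(m_l=-2) ≈ 125.26°; 7 values; L_z,max = 3ℏ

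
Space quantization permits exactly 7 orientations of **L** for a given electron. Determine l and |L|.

7 = 2l + 1, so l = (7−1)/2 = 3.
|L| = ℏ√(l(l+1)) = ℏ√(3·4) = 2√3 ℏ.

l = 3, |L| = 2√3 ℏ ≈ 3.464ℏ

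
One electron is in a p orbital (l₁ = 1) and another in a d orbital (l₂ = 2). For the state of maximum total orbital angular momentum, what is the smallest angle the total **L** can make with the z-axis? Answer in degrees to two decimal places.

Angular momentum addition gives L = |l₁ − l₂|, …, l₁ + l₂.
L ∈ {1, 2, 3}.
The maximum is L = 3, with |L_tot| = ℏ√(3·4) = 2√3 ℏ.
The minimum angle with z is arccos(3/√12) ≈ 30.00°.

θ_min ≈ 30.00°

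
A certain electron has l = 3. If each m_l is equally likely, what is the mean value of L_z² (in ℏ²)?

The allowed m_l values are -3, -2, -1, 0, 1, 2, 3.
⟨L_z²⟩ = ℏ²·l(l+1)/3 = 4ℏ².

⟨L_z²⟩ = 4 ℏ²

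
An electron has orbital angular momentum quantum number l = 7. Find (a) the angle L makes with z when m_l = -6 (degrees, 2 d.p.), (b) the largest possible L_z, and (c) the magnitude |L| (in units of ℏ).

θ(m_l=-6) ≈ 143.30°; L_z,max = 7ℏ; |L| = 2√14 ℏ ≈ 7.483ℏ

For m_l = -6: cos θ = -6/√56, θ ≈ 143.30°.
L_z,max = lℏ = 7ℏ.
|L| = ℏ√(7·8) = 2√14 ℏ ≈ 7.483ℏ.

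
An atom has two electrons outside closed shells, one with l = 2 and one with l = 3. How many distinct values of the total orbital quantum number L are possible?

5

L runs from |2 − 3| = 1 to 2 + 3 = 5.
L ∈ {1, 2, 3, 4, 5}.
That is 5 values.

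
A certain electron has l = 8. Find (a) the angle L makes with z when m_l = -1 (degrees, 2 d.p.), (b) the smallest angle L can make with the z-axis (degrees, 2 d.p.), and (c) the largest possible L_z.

θ(m_l=-1) ≈ 96.77°; θ_min ≈ 19.47°; L_z,max = 8ℏ

For m_l = -1: cos θ = -1/√72, θ ≈ 96.77°.
cos θ_min = 8/√72, so θ_min ≈ 19.47°.
L_z,max = lℏ = 8ℏ.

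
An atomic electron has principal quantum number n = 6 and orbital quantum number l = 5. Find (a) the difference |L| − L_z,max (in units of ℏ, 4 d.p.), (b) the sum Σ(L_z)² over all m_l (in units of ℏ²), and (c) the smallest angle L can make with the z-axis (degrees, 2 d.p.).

|L| − L_z,max = (√30 − 5)ℏ ≈ 0.4772ℏ.
Σ m_l² = 110, so Σ(L_z)² = 110 ℏ².
cos θ_min = 5/√30, so θ_min ≈ 24.09°.

|L|−L_z,max ≈ 0.4772ℏ; Σ(L_z)² = 110 ℏ²; θ_min ≈ 24.09°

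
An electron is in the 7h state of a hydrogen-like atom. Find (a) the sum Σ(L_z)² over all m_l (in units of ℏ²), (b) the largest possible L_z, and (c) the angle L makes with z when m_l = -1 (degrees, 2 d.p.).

For 7h, l = 5.
Σ m_l² = 110, so Σ(L_z)² = 110 ℏ².
L_z,max = lℏ = 5ℏ.
For m_l = -1: cos θ = -1/√30, θ ≈ 100.52°.

Σ(L_z)² = 110 ℏ²; L_z,max = 5ℏ; θ(m_l=-1) ≈ 100.52°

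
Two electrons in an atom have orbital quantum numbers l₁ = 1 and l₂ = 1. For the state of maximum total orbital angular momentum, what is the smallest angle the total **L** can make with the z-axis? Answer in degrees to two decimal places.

θ_min ≈ 35.26°

Angular momentum addition gives L = |l₁ − l₂|, …, l₁ + l₂.
L ∈ {0, 1, 2}.
The maximum is L = 2, with |L_tot| = ℏ√(2·3) = √6 ℏ.
The minimum angle with z is arccos(2/√6) ≈ 35.26°.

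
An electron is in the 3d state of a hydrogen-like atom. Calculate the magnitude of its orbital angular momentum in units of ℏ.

3d means n = 3, l = 2.
|L| = ℏ√(l(l+1)) = ℏ√(2·3) = √6 ℏ

|L| = √6 ℏ ≈ 2.449ℏ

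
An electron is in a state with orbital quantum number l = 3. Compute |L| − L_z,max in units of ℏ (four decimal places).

|L| = 2√3 ℏ ≈ 3.4641ℏ, while L_z,max = lℏ = 3ℏ.
The difference is (2√3 − 3)ℏ ≈ 0.4641ℏ.

|L| − L_z,max ≈ 0.4641ℏ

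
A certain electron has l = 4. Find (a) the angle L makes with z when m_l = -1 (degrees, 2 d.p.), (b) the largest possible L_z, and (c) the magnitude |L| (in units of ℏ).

θ(m_l=-1) ≈ 102.92°; L_z,max = 4ℏ; |L| = 2√5 ℏ ≈ 4.472ℏ

For m_l = -1: cos θ = -1/√20, θ ≈ 102.92°.
L_z,max = lℏ = 4ℏ.
|L| = ℏ√(4·5) = 2√5 ℏ ≈ 4.472ℏ.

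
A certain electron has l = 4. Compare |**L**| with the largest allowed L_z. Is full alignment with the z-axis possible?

No: L_z,max = 4ℏ < |L| = 2√5 ℏ ≈ 4.472ℏ

|L| = 2√5 ℏ ≈ 4.4721ℏ, while L_z,max = lℏ = 4ℏ.
Since |L| > L_z,max, the vector can never point exactly along z; the closest it comes is θ_min = arccos(4/√20) ≈ 26.6°.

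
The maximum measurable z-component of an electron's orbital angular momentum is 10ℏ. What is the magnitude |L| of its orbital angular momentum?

|L| = √110 ℏ ≈ 10.488ℏ

The maximum L_z equals lℏ, giving l = 10.
|L| = √(l(l+1)) ℏ = √110 ℏ.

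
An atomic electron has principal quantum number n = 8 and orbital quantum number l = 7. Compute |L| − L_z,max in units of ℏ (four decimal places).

|L| − L_z,max ≈ 0.4833ℏ

|L| = 2√14 ℏ ≈ 7.4833ℏ, while L_z,max = lℏ = 7ℏ.
The difference is (2√14 − 7)ℏ ≈ 0.4833ℏ.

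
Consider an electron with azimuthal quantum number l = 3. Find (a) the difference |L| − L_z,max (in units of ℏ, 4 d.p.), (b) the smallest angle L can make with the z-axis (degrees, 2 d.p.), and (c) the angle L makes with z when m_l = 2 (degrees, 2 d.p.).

|L| − L_z,max = (2√3 − 3)ℏ ≈ 0.4641ℏ.
cos θ_min = 3/√12, so θ_min ≈ 30.00°.
For m_l = 2: cos θ = 2/√12, θ ≈ 54.74°.

|L|−L_z,max ≈ 0.4641ℏ; θ_min ≈ 30.00°; θ(m_l=2) ≈ 54.74°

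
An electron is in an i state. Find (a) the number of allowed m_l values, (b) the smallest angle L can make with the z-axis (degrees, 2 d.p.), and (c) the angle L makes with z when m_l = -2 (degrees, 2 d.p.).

13 values; θ_min ≈ 22.21°; θ(m_l=-2) ≈ 107.98°

An i state has l = 6.
There are 2l+1 = 13 values of m_l.
cos θ_min = 6/√42, so θ_min ≈ 22.21°.
For m_l = -2: cos θ = -2/√42, θ ≈ 107.98°.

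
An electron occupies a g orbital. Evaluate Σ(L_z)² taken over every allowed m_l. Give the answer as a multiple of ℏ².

Σ(L_z)² = 60 ℏ²

A g state has l = 4.
m_l ∈ {-4, -3, -2, -1, 0, 1, 2, 3, 4}.
Summing m² from −4 to 4: Σ m_l² = 60.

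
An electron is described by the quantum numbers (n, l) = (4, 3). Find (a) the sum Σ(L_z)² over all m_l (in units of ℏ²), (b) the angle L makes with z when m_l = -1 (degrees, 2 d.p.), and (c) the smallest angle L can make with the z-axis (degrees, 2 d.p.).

Σ(L_z)² = 28 ℏ²; θ(m_l=-1) ≈ 106.78°; θ_min ≈ 30.00°

Σ m_l² = 28, so Σ(L_z)² = 28 ℏ².
For m_l = -1: cos θ = -1/√12, θ ≈ 106.78°.
cos θ_min = 3/√12, so θ_min ≈ 30.00°.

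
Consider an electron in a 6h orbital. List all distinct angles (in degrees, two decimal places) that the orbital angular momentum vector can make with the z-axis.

The 6h subshell has l = 5.
|L|² = l(l+1)ℏ² = 30ℏ², so |L| = √30 ℏ.
cos θ = m_l/√30 for each m_l ∈ {-5, -4, -3, -2, -1, 0, 1, 2, 3, 4, 5}.

θ ∈ {24.09°, 43.09°, 56.79°, 68.58°, 79.48°, 90.00°, 100.52°, 111.42°, 123.21°, 136.91°, 155.91°}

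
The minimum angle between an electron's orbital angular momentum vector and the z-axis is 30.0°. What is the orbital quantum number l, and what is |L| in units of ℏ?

cos²θ_min = l/(l+1) = 0.7500.
Thus l = 0.7500/(1 − 0.7500) ≈ 3.
Then |L| = ℏ√(3·4) = 2√3 ℏ.

l = 3, |L| = 2√3 ℏ ≈ 3.464ℏ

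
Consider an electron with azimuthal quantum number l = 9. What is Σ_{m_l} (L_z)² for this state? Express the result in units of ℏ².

Σ(L_z)² = 570 ℏ²

The allowed m_l values are -9, -8, -7, -6, -5, -4, -3, -2, -1, 0, 1, 2, 3, 4, 5, 6, 7, 8, 9.
Σ m_l² = 2·(1 + 4 + 9 + 16 + 25 + 36 + 49 + 64 + 81) = 570.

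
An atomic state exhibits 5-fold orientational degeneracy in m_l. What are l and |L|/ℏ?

l = 2, |L| = √6 ℏ ≈ 2.449ℏ

Since there are 2l+1 = 5 values of m_l, l = 2.
|L| = ℏ√(l(l+1)) = ℏ√(2·3) = √6 ℏ.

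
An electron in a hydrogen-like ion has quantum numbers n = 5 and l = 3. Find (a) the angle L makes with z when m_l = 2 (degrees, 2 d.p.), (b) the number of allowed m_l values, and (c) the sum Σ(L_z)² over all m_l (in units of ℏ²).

θ(m_l=2) ≈ 54.74°; 7 values; Σ(L_z)² = 28 ℏ²

For m_l = 2: cos θ = 2/√12, θ ≈ 54.74°.
There are 2l+1 = 7 values of m_l.
Σ m_l² = 28, so Σ(L_z)² = 28 ℏ².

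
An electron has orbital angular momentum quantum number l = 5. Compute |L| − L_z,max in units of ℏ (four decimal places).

|L| − L_z,max ≈ 0.4772ℏ

|L| = √30 ℏ ≈ 5.4772ℏ, while L_z,max = lℏ = 5ℏ.
The difference is (√30 − 5)ℏ ≈ 0.4772ℏ.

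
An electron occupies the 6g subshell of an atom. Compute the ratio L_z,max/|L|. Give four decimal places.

L_z,max/|L| = 0.8944

The 6g subshell has l = 4.
|L| = 2√5 ℏ ≈ 4.4721ℏ, while L_z,max = lℏ = 4ℏ.
L_z,max/|L| = 4/√20 = 0.8944.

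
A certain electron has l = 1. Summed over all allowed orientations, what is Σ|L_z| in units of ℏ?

The allowed m_l values are -1, 0, 1.
Σ|m_l| = 2(1+2+…+1) = 2.

Σ|L_z| = 2 ℏ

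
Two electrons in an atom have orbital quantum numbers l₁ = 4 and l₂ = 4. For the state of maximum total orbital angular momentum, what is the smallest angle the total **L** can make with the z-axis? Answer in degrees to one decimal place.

L runs from |4 − 4| = 0 to 4 + 4 = 8.
L ∈ {0, 1, 2, 3, 4, 5, 6, 7, 8}.
The maximum is L = 8, with |L_tot| = ℏ√(8·9) = 6√2 ℏ.
The minimum angle with z is arccos(8/√72) ≈ 19.5°.

θ_min ≈ 19.5°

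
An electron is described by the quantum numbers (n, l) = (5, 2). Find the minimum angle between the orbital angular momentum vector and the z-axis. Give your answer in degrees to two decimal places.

θ_min ≈ 35.26°

|L|² = l(l+1)ℏ² = 6ℏ², so |L| = √6 ℏ.
The smallest angle corresponds to the largest L_z, i.e. m_l = l = 2, giving L_z = 2ℏ.
cos θ_min = 2/√6, so θ_min ≈ 35.26°.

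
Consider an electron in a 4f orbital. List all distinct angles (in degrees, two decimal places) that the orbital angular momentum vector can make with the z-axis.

The 4f subshell has l = 3.
|L|² = l(l+1)ℏ² = 12ℏ², so |L| = 2√3 ℏ.
cos θ = m_l/√12 for each m_l ∈ {-3, -2, -1, 0, 1, 2, 3}.

θ ∈ {30.00°, 54.74°, 73.22°, 90.00°, 106.78°, 125.26°, 150.00°}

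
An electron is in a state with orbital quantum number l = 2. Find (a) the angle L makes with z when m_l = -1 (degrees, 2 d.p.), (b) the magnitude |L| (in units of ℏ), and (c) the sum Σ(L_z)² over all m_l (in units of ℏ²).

For m_l = -1: cos θ = -1/√6, θ ≈ 114.09°.
|L| = ℏ√(2·3) = √6 ℏ ≈ 2.449ℏ.
Σ m_l² = 10, so Σ(L_z)² = 10 ℏ².

θ(m_l=-1) ≈ 114.09°; |L| = √6 ℏ ≈ 2.449ℏ; Σ(L_z)² = 10 ℏ²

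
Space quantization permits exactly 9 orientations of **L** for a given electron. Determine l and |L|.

Since there are 2l+1 = 9 values of m_l, l = 4.
|L| = ℏ√(l(l+1)) = ℏ√(4·5) = 2√5 ℏ.

l = 4, |L| = 2√5 ℏ ≈ 4.472ℏ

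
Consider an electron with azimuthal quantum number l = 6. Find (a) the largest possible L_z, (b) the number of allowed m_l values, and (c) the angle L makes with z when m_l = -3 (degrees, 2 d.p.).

L_z,max = lℏ = 6ℏ.
There are 2l+1 = 13 values of m_l.
For m_l = -3: cos θ = -3/√42, θ ≈ 117.58°.

L_z,max = 6ℏ; 13 values; θ(m_l=-3) ≈ 117.58°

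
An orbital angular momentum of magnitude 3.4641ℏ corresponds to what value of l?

l = 3

(|L|/ℏ)² = l(l+1) = 12.
Solving: l = 3.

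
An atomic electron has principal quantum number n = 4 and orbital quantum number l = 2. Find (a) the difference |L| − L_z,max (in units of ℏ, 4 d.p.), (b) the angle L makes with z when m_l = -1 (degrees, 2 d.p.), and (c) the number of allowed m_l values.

|L| − L_z,max = (√6 − 2)ℏ ≈ 0.4495ℏ.
For m_l = -1: cos θ = -1/√6, θ ≈ 114.09°.
There are 2l+1 = 5 values of m_l.

|L|−L_z,max ≈ 0.4495ℏ; θ(m_l=-1) ≈ 114.09°; 5 values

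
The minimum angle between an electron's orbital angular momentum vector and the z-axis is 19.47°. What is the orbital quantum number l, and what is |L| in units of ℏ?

l = 8, |L| = 6√2 ℏ ≈ 8.485ℏ

At minimum angle, m_l = l, so cos θ = l/√(l(l+1)); cos²θ = l/(l+1) = 0.8889.
Thus l = 0.8889/(1 − 0.8889) ≈ 8.
Then |L| = ℏ√(8·9) = 6√2 ℏ.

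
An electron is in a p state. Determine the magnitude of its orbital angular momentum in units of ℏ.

|L| = √2 ℏ ≈ 1.414ℏ

A p state has l = 1.
|L| = ℏ√(l(l+1)) = ℏ√(1·2) = √2 ℏ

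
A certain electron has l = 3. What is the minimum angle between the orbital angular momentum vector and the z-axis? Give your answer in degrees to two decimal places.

|L|² = l(l+1)ℏ² = 12ℏ², so |L| = 2√3 ℏ.
The smallest angle corresponds to the largest L_z, i.e. m_l = l = 3, giving L_z = 3ℏ.
cos θ_min = 3/√12, so θ_min ≈ 30.00°.

θ_min ≈ 30.00°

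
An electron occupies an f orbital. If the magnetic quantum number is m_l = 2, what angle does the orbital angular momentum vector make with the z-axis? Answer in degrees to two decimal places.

An f state has l = 3.
|L| = √(l(l+1)) ℏ = 2√3 ℏ.
L_z = m_l ℏ = 2ℏ.
cos θ = L_z/|L| = 2/√12, so θ ≈ 54.74°.

θ ≈ 54.74°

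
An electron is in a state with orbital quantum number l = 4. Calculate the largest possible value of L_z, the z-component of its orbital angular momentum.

L_z = m_l ℏ with m_l ∈ {−4, …, 4}; the maximum is m_l = 4.

L_z,max = 4ℏ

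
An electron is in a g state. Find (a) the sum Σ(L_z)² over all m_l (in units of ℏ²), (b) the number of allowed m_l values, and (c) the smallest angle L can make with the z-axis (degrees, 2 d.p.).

Σ(L_z)² = 60 ℏ²; 9 values; θ_min ≈ 26.57°

The letter g corresponds to l = 4.
Σ m_l² = 60, so Σ(L_z)² = 60 ℏ².
There are 2l+1 = 9 values of m_l.
cos θ_min = 4/√20, so θ_min ≈ 26.57°.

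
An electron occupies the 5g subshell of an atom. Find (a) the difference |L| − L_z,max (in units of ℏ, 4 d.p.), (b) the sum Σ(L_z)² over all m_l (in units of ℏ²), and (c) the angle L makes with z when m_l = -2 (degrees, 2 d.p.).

|L|−L_z,max ≈ 0.4721ℏ; Σ(L_z)² = 60 ℏ²; θ(m_l=-2) ≈ 116.57°

For 5g, l = 4.
|L| − L_z,max = (2√5 − 4)ℏ ≈ 0.4721ℏ.
Σ m_l² = 60, so Σ(L_z)² = 60 ℏ².
For m_l = -2: cos θ = -2/√20, θ ≈ 116.57°.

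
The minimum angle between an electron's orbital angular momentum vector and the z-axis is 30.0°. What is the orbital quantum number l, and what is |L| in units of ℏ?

l = 3, |L| = 2√3 ℏ ≈ 3.464ℏ

cos²θ_min = l/(l+1) = 0.7500.
Thus l = 0.7500/(1 − 0.7500) ≈ 3.
Then |L| = ℏ√(3·4) = 2√3 ℏ.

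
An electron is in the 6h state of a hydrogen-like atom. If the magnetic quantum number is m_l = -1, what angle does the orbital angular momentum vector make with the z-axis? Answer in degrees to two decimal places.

θ ≈ 100.52°

For 6h, l = 5.
|L| = √(l(l+1)) ℏ = √30 ℏ.
L_z = m_l ℏ = −1ℏ.
cos θ = L_z/|L| = -1/√30, so θ ≈ 100.52°.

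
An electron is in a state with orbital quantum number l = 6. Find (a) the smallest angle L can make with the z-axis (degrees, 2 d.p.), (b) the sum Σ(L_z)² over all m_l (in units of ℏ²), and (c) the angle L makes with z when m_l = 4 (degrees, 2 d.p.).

cos θ_min = 6/√42, so θ_min ≈ 22.21°.
Σ m_l² = 182, so Σ(L_z)² = 182 ℏ².
For m_l = 4: cos θ = 4/√42, θ ≈ 51.89°.

θ_min ≈ 22.21°; Σ(L_z)² = 182 ℏ²; θ(m_l=4) ≈ 51.89°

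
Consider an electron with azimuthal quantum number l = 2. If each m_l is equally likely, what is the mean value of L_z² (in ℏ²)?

m_l runs from −2 to 2, i.e. {-2, -1, 0, 1, 2}.
⟨L_z²⟩ = ℏ²·l(l+1)/3 = 2ℏ².

⟨L_z²⟩ = 2 ℏ²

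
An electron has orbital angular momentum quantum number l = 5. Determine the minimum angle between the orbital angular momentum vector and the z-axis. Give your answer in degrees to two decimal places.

θ_min ≈ 24.09°

|L| = ℏ√(l(l+1)) = √30 ℏ.
The smallest angle corresponds to the largest L_z, i.e. m_l = l = 5, giving L_z = 5ℏ.
cos θ_min = 5/√30, so θ_min ≈ 24.09°.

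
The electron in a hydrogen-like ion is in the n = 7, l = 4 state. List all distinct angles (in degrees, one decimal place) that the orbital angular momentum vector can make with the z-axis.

|L| = ℏ√(l(l+1)) = 2√5 ℏ.
cos θ = m_l/√20 for each m_l ∈ {-4, -3, -2, -1, 0, 1, 2, 3, 4}.

θ ∈ {26.6°, 47.9°, 63.4°, 77.1°, 90.0°, 102.9°, 116.6°, 132.1°, 153.4°}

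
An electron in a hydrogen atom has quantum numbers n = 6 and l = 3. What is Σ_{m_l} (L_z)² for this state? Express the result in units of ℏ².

Σ(L_z)² = 28 ℏ²

The allowed m_l values are -3, -2, -1, 0, 1, 2, 3.
Σ m_l² = l(l+1)(2l+1)/3 = 3·4·7/3 = 28.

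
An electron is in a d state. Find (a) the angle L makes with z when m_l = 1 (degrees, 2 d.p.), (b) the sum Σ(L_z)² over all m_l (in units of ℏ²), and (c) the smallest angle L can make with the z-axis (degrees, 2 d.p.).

A d state has l = 2.
For m_l = 1: cos θ = 1/√6, θ ≈ 65.91°.
Σ m_l² = 10, so Σ(L_z)² = 10 ℏ².
cos θ_min = 2/√6, so θ_min ≈ 35.26°.

θ(m_l=1) ≈ 65.91°; Σ(L_z)² = 10 ℏ²; θ_min ≈ 35.26°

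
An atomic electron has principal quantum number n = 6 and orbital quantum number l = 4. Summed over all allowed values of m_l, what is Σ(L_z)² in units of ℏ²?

Σ(L_z)² = 60 ℏ²

m_l runs from −4 to 4, i.e. {-4, -3, -2, -1, 0, 1, 2, 3, 4}.
Σ m_l² = 2·(1 + 4 + 9 + 16) = 60.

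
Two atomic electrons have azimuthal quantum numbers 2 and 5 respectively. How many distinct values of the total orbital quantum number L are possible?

5

By the triangle rule, |l₁ − l₂| ≤ L ≤ l₁ + l₂.
L ∈ {3, 4, 5, 6, 7}.
That is 5 values.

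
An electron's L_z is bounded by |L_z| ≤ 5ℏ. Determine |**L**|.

|L| = √30 ℏ ≈ 5.477ℏ

The maximum L_z equals lℏ, giving l = 5.
|L| = √(l(l+1)) ℏ = √30 ℏ.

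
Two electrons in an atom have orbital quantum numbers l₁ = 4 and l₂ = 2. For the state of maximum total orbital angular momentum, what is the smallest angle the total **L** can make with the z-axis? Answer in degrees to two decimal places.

θ_min ≈ 22.21°

The total orbital quantum number L ranges from |l₁ − l₂| to l₁ + l₂ in integer steps.
L ∈ {2, 3, 4, 5, 6}.
The maximum is L = 6, with |L_tot| = ℏ√(6·7) = √42 ℏ.
The minimum angle with z is arccos(6/√42) ≈ 22.21°.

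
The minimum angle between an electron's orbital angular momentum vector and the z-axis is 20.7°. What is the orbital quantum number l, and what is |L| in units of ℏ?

l = 7, |L| = 2√14 ℏ ≈ 7.483ℏ

cos θ_min = l/√(l(l+1)) = √(l/(l+1)), so l/(l+1) = cos²(20.7°) = 0.8751.
l = cos²θ/sin²θ ≈ 7.
Then |L| = ℏ√(7·8) = 2√14 ℏ.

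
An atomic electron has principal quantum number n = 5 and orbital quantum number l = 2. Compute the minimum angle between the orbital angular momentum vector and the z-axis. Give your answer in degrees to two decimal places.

|L| = ℏ√(l(l+1)) = √6 ℏ.
The smallest angle corresponds to the largest L_z, i.e. m_l = l = 2, giving L_z = 2ℏ.
cos θ_min = 2/√6, so θ_min ≈ 35.26°.

θ_min ≈ 35.26°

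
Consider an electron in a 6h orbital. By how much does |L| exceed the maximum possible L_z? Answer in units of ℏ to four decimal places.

|L| − L_z,max ≈ 0.4772ℏ

The 6h subshell has l = 5.
|L| = √30 ℏ ≈ 5.4772ℏ, while L_z,max = lℏ = 5ℏ.
The difference is (√30 − 5)ℏ ≈ 0.4772ℏ.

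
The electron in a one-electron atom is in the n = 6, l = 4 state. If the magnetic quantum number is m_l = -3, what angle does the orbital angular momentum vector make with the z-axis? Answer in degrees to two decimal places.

|L|² = l(l+1)ℏ² = 20ℏ², so |L| = 2√5 ℏ.
L_z = m_l ℏ = −3ℏ.
cos θ = L_z/|L| = -3/√20, so θ ≈ 132.13°.

θ ≈ 132.13°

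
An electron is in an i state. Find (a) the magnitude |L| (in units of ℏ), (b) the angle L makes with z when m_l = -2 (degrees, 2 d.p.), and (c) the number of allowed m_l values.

The letter i corresponds to l = 6.
|L| = ℏ√(6·7) = √42 ℏ ≈ 6.481ℏ.
For m_l = -2: cos θ = -2/√42, θ ≈ 107.98°.
There are 2l+1 = 13 values of m_l.

|L| = √42 ℏ ≈ 6.481ℏ; θ(m_l=-2) ≈ 107.98°; 13 values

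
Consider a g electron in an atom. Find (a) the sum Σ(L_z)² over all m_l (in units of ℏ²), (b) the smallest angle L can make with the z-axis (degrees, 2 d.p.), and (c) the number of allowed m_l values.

Σ(L_z)² = 60 ℏ²; θ_min ≈ 26.57°; 9 values

G corresponds to l = 4.
Σ m_l² = 60, so Σ(L_z)² = 60 ℏ².
cos θ_min = 4/√20, so θ_min ≈ 26.57°.
There are 2l+1 = 9 values of m_l.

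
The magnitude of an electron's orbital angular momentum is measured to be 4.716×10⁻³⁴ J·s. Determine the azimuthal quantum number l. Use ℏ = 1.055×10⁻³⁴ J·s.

l = 4

|L|/ℏ = (4.716×10⁻³⁴)/(1.055×10⁻³⁴) ≈ 4.470.
Set l(l+1) = 19.98; the integer solution is l = 4.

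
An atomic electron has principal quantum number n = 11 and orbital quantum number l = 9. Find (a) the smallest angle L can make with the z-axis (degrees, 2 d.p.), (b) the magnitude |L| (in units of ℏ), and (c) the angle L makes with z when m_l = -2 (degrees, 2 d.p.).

θ_min ≈ 18.43°; |L| = 3√10 ℏ ≈ 9.487ℏ; θ(m_l=-2) ≈ 102.17°

cos θ_min = 9/√90, so θ_min ≈ 18.43°.
|L| = ℏ√(9·10) = 3√10 ℏ ≈ 9.487ℏ.
For m_l = -2: cos θ = -2/√90, θ ≈ 102.17°.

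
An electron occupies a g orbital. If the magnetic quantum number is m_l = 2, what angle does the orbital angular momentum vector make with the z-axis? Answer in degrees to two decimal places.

θ ≈ 63.43°

A g state has l = 4.
|L|² = l(l+1)ℏ² = 20ℏ², so |L| = 2√5 ℏ.
L_z = m_l ℏ = 2ℏ.
cos θ = L_z/|L| = 2/√20, so θ ≈ 63.43°.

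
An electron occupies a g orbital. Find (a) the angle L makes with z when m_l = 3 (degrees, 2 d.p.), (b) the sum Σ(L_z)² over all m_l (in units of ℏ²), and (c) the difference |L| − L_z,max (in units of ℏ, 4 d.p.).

θ(m_l=3) ≈ 47.87°; Σ(L_z)² = 60 ℏ²; |L|−L_z,max ≈ 0.4721ℏ

The letter g corresponds to l = 4.
For m_l = 3: cos θ = 3/√20, θ ≈ 47.87°.
Σ m_l² = 60, so Σ(L_z)² = 60 ℏ².
|L| − L_z,max = (2√5 − 4)ℏ ≈ 0.4721ℏ.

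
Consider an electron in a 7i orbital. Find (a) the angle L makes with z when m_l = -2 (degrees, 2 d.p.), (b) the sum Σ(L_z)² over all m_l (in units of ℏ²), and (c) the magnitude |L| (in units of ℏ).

The 7i subshell has l = 6.
For m_l = -2: cos θ = -2/√42, θ ≈ 107.98°.
Σ m_l² = 182, so Σ(L_z)² = 182 ℏ².
|L| = ℏ√(6·7) = √42 ℏ ≈ 6.481ℏ.

θ(m_l=-2) ≈ 107.98°; Σ(L_z)² = 182 ℏ²; |L| = √42 ℏ ≈ 6.481ℏ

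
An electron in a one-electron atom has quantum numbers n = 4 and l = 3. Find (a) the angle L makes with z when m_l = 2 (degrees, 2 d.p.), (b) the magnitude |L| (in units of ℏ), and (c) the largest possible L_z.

For m_l = 2: cos θ = 2/√12, θ ≈ 54.74°.
|L| = ℏ√(3·4) = 2√3 ℏ ≈ 3.464ℏ.
L_z,max = lℏ = 3ℏ.

θ(m_l=2) ≈ 54.74°; |L| = 2√3 ℏ ≈ 3.464ℏ; L_z,max = 3ℏ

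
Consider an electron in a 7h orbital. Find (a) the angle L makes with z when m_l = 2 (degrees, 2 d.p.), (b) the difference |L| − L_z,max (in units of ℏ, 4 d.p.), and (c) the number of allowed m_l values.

The 7h subshell has l = 5.
For m_l = 2: cos θ = 2/√30, θ ≈ 68.58°.
|L| − L_z,max = (√30 − 5)ℏ ≈ 0.4772ℏ.
There are 2l+1 = 11 values of m_l.

θ(m_l=2) ≈ 68.58°; |L|−L_z,max ≈ 0.4772ℏ; 11 values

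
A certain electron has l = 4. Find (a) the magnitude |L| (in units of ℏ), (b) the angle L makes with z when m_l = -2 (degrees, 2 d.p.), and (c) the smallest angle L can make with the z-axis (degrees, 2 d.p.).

|L| = 2√5 ℏ ≈ 4.472ℏ; θ(m_l=-2) ≈ 116.57°; θ_min ≈ 26.57°

|L| = ℏ√(4·5) = 2√5 ℏ ≈ 4.472ℏ.
For m_l = -2: cos θ = -2/√20, θ ≈ 116.57°.
cos θ_min = 4/√20, so θ_min ≈ 26.57°.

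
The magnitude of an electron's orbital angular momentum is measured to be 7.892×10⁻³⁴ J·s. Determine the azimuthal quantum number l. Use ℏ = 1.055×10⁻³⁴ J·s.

l = 7

In units of ℏ, |L| ≈ 7.481.
Set l(l+1) = 55.96; the integer solution is l = 7.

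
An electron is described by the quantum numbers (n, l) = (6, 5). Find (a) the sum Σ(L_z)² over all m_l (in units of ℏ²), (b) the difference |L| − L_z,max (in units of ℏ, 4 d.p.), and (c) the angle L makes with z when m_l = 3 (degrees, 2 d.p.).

Σ(L_z)² = 110 ℏ²; |L|−L_z,max ≈ 0.4772ℏ; θ(m_l=3) ≈ 56.79°

Σ m_l² = 110, so Σ(L_z)² = 110 ℏ².
|L| − L_z,max = (√30 − 5)ℏ ≈ 0.4772ℏ.
For m_l = 3: cos θ = 3/√30, θ ≈ 56.79°.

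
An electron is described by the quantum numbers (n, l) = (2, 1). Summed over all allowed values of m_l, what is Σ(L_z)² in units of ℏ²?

m_l ∈ {-1, 0, 1}.
Σ m_l² = 2·(1) = 2.

Σ(L_z)² = 2 ℏ²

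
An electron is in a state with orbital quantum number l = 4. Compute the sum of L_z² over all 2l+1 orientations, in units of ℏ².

The allowed m_l values are -4, -3, -2, -1, 0, 1, 2, 3, 4.
Summing m² from −4 to 4: Σ m_l² = 60.

Σ(L_z)² = 60 ℏ²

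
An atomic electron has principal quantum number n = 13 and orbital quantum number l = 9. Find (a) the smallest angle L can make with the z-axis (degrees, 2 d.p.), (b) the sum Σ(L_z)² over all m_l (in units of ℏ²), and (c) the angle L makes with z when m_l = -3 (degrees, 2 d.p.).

θ_min ≈ 18.43°; Σ(L_z)² = 570 ℏ²; θ(m_l=-3) ≈ 108.43°

cos θ_min = 9/√90, so θ_min ≈ 18.43°.
Σ m_l² = 570, so Σ(L_z)² = 570 ℏ².
For m_l = -3: cos θ = -3/√90, θ ≈ 108.43°.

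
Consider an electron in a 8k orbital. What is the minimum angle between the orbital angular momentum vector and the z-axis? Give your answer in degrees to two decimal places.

For 8k, l = 7.
|L|² = l(l+1)ℏ² = 56ℏ², so |L| = 2√14 ℏ.
The smallest angle corresponds to the largest L_z, i.e. m_l = l = 7, giving L_z = 7ℏ.
cos θ_min = 7/√56, so θ_min ≈ 20.70°.

θ_min ≈ 20.70°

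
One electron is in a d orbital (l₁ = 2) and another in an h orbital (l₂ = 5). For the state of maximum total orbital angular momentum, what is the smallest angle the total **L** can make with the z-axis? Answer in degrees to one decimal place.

Angular momentum addition gives L = |l₁ − l₂|, …, l₁ + l₂.
L ∈ {3, 4, 5, 6, 7}.
The maximum is L = 7, with |L_tot| = ℏ√(7·8) = 2√14 ℏ.
The minimum angle with z is arccos(7/√56) ≈ 20.7°.

θ_min ≈ 20.7°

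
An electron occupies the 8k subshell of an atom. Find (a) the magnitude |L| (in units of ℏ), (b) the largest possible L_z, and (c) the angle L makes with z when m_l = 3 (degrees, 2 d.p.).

|L| = 2√14 ℏ ≈ 7.483ℏ; L_z,max = 7ℏ; θ(m_l=3) ≈ 66.37°

8k means n = 8, l = 7.
|L| = ℏ√(7·8) = 2√14 ℏ ≈ 7.483ℏ.
L_z,max = lℏ = 7ℏ.
For m_l = 3: cos θ = 3/√56, θ ≈ 66.37°.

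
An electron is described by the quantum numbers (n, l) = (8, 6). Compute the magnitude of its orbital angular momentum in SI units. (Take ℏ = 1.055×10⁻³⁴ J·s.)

|L| = ℏ√(l(l+1)) = ℏ√(6·7) = √42 ℏ
Numerically, |L| = 6.481 × (1.055×10⁻³⁴ J·s) = 6.837×10⁻³⁴ J·s.

|L| = 6.837×10⁻³⁴ J·s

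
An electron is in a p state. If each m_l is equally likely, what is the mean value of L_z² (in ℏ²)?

The letter p corresponds to l = 1.
m_l ∈ {-1, 0, 1}.
⟨L_z²⟩ = ℏ²·(Σ m_l²)/(2l+1) = ℏ²·2/3 = 0.6667ℏ².

⟨L_z²⟩ = 0.6667 ℏ²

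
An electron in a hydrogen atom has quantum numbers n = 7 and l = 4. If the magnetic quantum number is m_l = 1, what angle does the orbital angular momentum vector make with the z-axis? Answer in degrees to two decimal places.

|L| = √(l(l+1)) ℏ = 2√5 ℏ.
L_z = m_l ℏ = 1ℏ.
cos θ = L_z/|L| = 1/√20, so θ ≈ 77.08°.

θ ≈ 77.08°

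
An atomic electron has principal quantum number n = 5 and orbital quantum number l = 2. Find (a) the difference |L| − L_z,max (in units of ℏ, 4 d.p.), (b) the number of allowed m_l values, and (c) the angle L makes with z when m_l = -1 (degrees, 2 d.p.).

|L| − L_z,max = (√6 − 2)ℏ ≈ 0.4495ℏ.
There are 2l+1 = 5 values of m_l.
For m_l = -1: cos θ = -1/√6, θ ≈ 114.09°.

|L|−L_z,max ≈ 0.4495ℏ; 5 values; θ(m_l=-1) ≈ 114.09°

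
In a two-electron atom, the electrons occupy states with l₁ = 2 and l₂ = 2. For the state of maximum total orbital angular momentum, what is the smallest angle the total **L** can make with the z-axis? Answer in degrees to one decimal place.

θ_min ≈ 26.6°

The total orbital quantum number L ranges from |l₁ − l₂| to l₁ + l₂ in integer steps.
Allowed values: L = 0, 1, 2, 3, 4.
The maximum is L = 4, with |L_tot| = ℏ√(4·5) = 2√5 ℏ.
The minimum angle with z is arccos(4/√20) ≈ 26.6°.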